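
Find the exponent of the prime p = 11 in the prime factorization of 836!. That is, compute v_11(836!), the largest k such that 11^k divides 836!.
v_11(836!) = 82

Legendre's formula: v_p(n!) = Σ_{k ≥ 1} ⌊n / p^k⌋. For p = 11, n = 836, the terms are:
  ⌊836/11^1⌋ = ⌊836/11⌋ = 76
  ⌊836/11^2⌋ = ⌊836/121⌋ = 6
(the next term ⌊836/11^3⌋ = 0, terminating the sum). Summing: v_11(836!) = 76 + 6 = 82.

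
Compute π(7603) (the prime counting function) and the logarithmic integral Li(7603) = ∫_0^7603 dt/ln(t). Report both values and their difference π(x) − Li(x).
π(7603) = 966;  Li(7603) ≈ 982.12;  π(x) − Li(x) ≈ -16.12.

Direct count of primes ≤ 7603 gives π(7603) = 966. Numerical evaluation of the logarithmic integral gives Li(7603) ≈ 982.12. The difference π(x) − Li(x) ≈ -16.12 is typically negative for small/moderate x (Li(x) overestimates), though Littlewood's theorem shows this sign changes infinitely often.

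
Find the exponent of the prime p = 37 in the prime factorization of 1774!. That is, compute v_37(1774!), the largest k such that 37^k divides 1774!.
v_37(1774!) = 48

Legendre's formula: v_p(n!) = Σ_{k ≥ 1} ⌊n / p^k⌋. For p = 37, n = 1774, the terms are:
  ⌊1774/37^1⌋ = ⌊1774/37⌋ = 47
  ⌊1774/37^2⌋ = ⌊1774/1369⌋ = 1
(the next term ⌊1774/37^3⌋ = 0, terminating the sum). Summing: v_37(1774!) = 47 + 1 = 48.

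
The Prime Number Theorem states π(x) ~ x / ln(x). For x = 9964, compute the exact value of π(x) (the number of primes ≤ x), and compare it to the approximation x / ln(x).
π(9964) = 1227;  x/ln(x) ≈ 1082.25;  relative error ≈ 11.80%.

Directly count primes up to 9964: π(9964) = 1227. The PNT approximation gives 9964/ln(9964) ≈ 9964/9.20673 ≈ 1082.25. Relative error (π(x) − x/ln(x)) / π(x) ≈ 11.80%; the approximation is known to undercount slightly (Li(x) is a better estimate).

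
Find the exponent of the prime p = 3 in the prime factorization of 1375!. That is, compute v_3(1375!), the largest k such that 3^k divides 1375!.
v_3(1375!) = 682

Legendre's formula: v_p(n!) = Σ_{k ≥ 1} ⌊n / p^k⌋. For p = 3, n = 1375, the terms are:
  ⌊1375/3^1⌋ = ⌊1375/3⌋ = 458
  ⌊1375/3^2⌋ = ⌊1375/9⌋ = 152
  ⌊1375/3^3⌋ = ⌊1375/27⌋ = 50
  ⌊1375/3^4⌋ = ⌊1375/81⌋ = 16
  ⌊1375/3^5⌋ = ⌊1375/243⌋ = 5
  ⌊1375/3^6⌋ = ⌊1375/729⌋ = 1
(the next term ⌊1375/3^7⌋ = 0, terminating the sum). Summing: v_3(1375!) = 458 + 152 + 50 + 16 + 5 + 1 = 682.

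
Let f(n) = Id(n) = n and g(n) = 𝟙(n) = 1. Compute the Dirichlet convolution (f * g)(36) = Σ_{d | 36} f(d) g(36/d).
(Id * 𝟙)(36) = 91

Divisors of 36: [1, 2, 3, 4, 6, 9, 12, 18, 36]. For each d | 36:
  d = 1: Id(1) · 𝟙(36/1) = 1 · 1 = 1
  d = 2: Id(2) · 𝟙(36/2) = 2 · 1 = 2
  d = 3: Id(3) · 𝟙(36/3) = 3 · 1 = 3
  d = 4: Id(4) · 𝟙(36/4) = 4 · 1 = 4
  d = 6: Id(6) · 𝟙(36/6) = 6 · 1 = 6
  d = 9: Id(9) · 𝟙(36/9) = 9 · 1 = 9
  d = 12: Id(12) · 𝟙(36/12) = 12 · 1 = 12
  d = 18: Id(18) · 𝟙(36/18) = 18 · 1 = 18
  d = 36: Id(36) · 𝟙(36/36) = 36 · 1 = 36
Summing: (Id * 𝟙)(36) = 1 + 2 + 3 + 4 + 6 + 9 + 12 + 18 + 36 = 91.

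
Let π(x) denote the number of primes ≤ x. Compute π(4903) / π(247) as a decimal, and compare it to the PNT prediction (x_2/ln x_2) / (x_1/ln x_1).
π(4903)/π(247) = 655/53 ≈ 12.3585;  PNT prediction ≈ 12.8698.

π(247) = 53 and π(4903) = 655, so π(4903)/π(247) ≈ 12.3585. The PNT-predicted ratio is (4903/ln(4903)) / (247/ln(247)) ≈ 12.8698. The two agree to within a few percent, as expected.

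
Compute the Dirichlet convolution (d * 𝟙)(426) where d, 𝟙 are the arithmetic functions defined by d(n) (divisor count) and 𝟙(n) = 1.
(d * 𝟙)(426) = 27

Divisors of 426: [1, 2, 3, 6, 71, 142, 213, 426]. For each d | 426:
  d = 1: d(1) · 𝟙(426/1) = 1 · 1 = 1
  d = 2: d(2) · 𝟙(426/2) = 2 · 1 = 2
  d = 3: d(3) · 𝟙(426/3) = 2 · 1 = 2
  d = 6: d(6) · 𝟙(426/6) = 4 · 1 = 4
  d = 71: d(71) · 𝟙(426/71) = 2 · 1 = 2
  d = 142: d(142) · 𝟙(426/142) = 4 · 1 = 4
  d = 213: d(213) · 𝟙(426/213) = 4 · 1 = 4
  d = 426: d(426) · 𝟙(426/426) = 8 · 1 = 8
Summing: (d * 𝟙)(426) = 1 + 2 + 2 + 4 + 2 + 4 + 4 + 8 = 27.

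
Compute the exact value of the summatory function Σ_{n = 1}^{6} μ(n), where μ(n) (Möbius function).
Σ_{n ≤ 6} μ(n) = -1

Compute μ(n) for each 1 ≤ n ≤ 6: μ(1) = 1, μ(2) = -1, μ(3) = -1, μ(4) = 0, μ(5) = -1, μ(6) = 1. Summing all 6 values: -1. (Mertens function M(x) = Σ_{n ≤ x} μ(n); on average M(x) should be small (PNT ⟺ M(x) = o(x)).)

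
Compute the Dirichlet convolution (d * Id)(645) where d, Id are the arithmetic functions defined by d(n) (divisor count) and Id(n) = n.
(d * Id)(645) = 1575

Divisors of 645: [1, 3, 5, 15, 43, 129, 215, 645]. For each d | 645:
  d = 1: d(1) · Id(645/1) = 1 · 645 = 645
  d = 3: d(3) · Id(645/3) = 2 · 215 = 430
  d = 5: d(5) · Id(645/5) = 2 · 129 = 258
  d = 15: d(15) · Id(645/15) = 4 · 43 = 172
  d = 43: d(43) · Id(645/43) = 2 · 15 = 30
  d = 129: d(129) · Id(645/129) = 4 · 5 = 20
  d = 215: d(215) · Id(645/215) = 4 · 3 = 12
  d = 645: d(645) · Id(645/645) = 8 · 1 = 8
Summing: (d * Id)(645) = 645 + 430 + 258 + 172 + 30 + 20 + 12 + 8 = 1575.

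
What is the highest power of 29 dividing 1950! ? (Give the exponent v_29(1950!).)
v_29(1950!) = 69

Legendre's formula: v_p(n!) = Σ_{k ≥ 1} ⌊n / p^k⌋. For p = 29, n = 1950, the terms are:
  ⌊1950/29^1⌋ = ⌊1950/29⌋ = 67
  ⌊1950/29^2⌋ = ⌊1950/841⌋ = 2
(the next term ⌊1950/29^3⌋ = 0, terminating the sum). Summing: v_29(1950!) = 67 + 2 = 69.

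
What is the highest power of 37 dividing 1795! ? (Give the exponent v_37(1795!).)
v_37(1795!) = 49

Legendre's formula: v_p(n!) = Σ_{k ≥ 1} ⌊n / p^k⌋. For p = 37, n = 1795, the terms are:
  ⌊1795/37^1⌋ = ⌊1795/37⌋ = 48
  ⌊1795/37^2⌋ = ⌊1795/1369⌋ = 1
(the next term ⌊1795/37^3⌋ = 0, terminating the sum). Summing: v_37(1795!) = 48 + 1 = 49.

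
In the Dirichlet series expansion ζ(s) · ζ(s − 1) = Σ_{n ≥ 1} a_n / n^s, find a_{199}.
σ(199) = 200

In the product (Σ m^0/m^s)(Σ k / k^s) = Σ (Σ_{d | n} d) / n^s, the coefficient of 1/n^s is σ(n) = Σ_{d | n} d. For n = 199, divisors are [1, 199]; summing: σ(199) = 200.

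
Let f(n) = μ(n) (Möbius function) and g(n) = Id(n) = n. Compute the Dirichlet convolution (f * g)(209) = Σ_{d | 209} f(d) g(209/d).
(μ * Id)(209) = 180

Divisors of 209: [1, 11, 19, 209]. For each d | 209:
  d = 1: μ(1) · Id(209/1) = 1 · 209 = 209
  d = 11: μ(11) · Id(209/11) = -1 · 19 = -19
  d = 19: μ(19) · Id(209/19) = -1 · 11 = -11
  d = 209: μ(209) · Id(209/209) = 1 · 1 = 1
Summing: (μ * Id)(209) = 209 + -19 + -11 + 1 = 180.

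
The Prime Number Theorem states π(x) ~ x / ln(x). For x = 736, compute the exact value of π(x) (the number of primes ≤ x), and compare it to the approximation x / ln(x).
π(736) = 130;  x/ln(x) ≈ 111.49;  relative error ≈ 14.24%.

Directly count primes up to 736: π(736) = 130. The PNT approximation gives 736/ln(736) ≈ 736/6.60123 ≈ 111.49. Relative error (π(x) − x/ln(x)) / π(x) ≈ 14.24%; the approximation is known to undercount slightly (Li(x) is a better estimate).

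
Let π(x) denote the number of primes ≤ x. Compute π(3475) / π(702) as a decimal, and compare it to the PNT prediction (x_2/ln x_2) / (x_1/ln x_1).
π(3475)/π(702) = 487/126 ≈ 3.8651;  PNT prediction ≈ 3.9791.

π(702) = 126 and π(3475) = 487, so π(3475)/π(702) ≈ 3.8651. The PNT-predicted ratio is (3475/ln(3475)) / (702/ln(702)) ≈ 3.9791. The two agree to within a few percent, as expected.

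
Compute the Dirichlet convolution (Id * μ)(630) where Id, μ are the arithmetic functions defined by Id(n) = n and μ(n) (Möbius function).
(Id * μ)(630) = 144

Divisors of 630: [1, 2, 3, 5, 6, 7, 9, 10, 14, 15, 18, 21, 30, 35, 42, 45, 63, 70, 90, 105, 126, 210, 315, 630]. For each d | 630:
  d = 1: Id(1) · μ(630/1) = 1 · 0 = 0
  d = 2: Id(2) · μ(630/2) = 2 · 0 = 0
  d = 3: Id(3) · μ(630/3) = 3 · 1 = 3
  d = 5: Id(5) · μ(630/5) = 5 · 0 = 0
  d = 6: Id(6) · μ(630/6) = 6 · -1 = -6
  d = 7: Id(7) · μ(630/7) = 7 · 0 = 0
  d = 9: Id(9) · μ(630/9) = 9 · -1 = -9
  d = 10: Id(10) · μ(630/10) = 10 · 0 = 0
  d = 14: Id(14) · μ(630/14) = 14 · 0 = 0
  d = 15: Id(15) · μ(630/15) = 15 · -1 = -15
  d = 18: Id(18) · μ(630/18) = 18 · 1 = 18
  d = 21: Id(21) · μ(630/21) = 21 · -1 = -21
  d = 30: Id(30) · μ(630/30) = 30 · 1 = 30
  d = 35: Id(35) · μ(630/35) = 35 · 0 = 0
  d = 42: Id(42) · μ(630/42) = 42 · 1 = 42
  d = 45: Id(45) · μ(630/45) = 45 · 1 = 45
  d = 63: Id(63) · μ(630/63) = 63 · 1 = 63
  d = 70: Id(70) · μ(630/70) = 70 · 0 = 0
  d = 90: Id(90) · μ(630/90) = 90 · -1 = -90
  d = 105: Id(105) · μ(630/105) = 105 · 1 = 105
  d = 126: Id(126) · μ(630/126) = 126 · -1 = -126
  d = 210: Id(210) · μ(630/210) = 210 · -1 = -210
  d = 315: Id(315) · μ(630/315) = 315 · -1 = -315
  d = 630: Id(630) · μ(630/630) = 630 · 1 = 630
Summing: (Id * μ)(630) = 0 + 0 + 3 + 0 + -6 + 0 + -9 + 0 + 0 + -15 + 18 + -21 + 30 + 0 + 42 + 45 + 63 + 0 + -90 + 105 + -126 + -210 + -315 + 630 = 144.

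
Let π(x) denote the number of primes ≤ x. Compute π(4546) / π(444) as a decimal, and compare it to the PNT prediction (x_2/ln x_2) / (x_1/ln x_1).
π(4546)/π(444) = 615/86 ≈ 7.1512;  PNT prediction ≈ 7.4108.

π(444) = 86 and π(4546) = 615, so π(4546)/π(444) ≈ 7.1512. The PNT-predicted ratio is (4546/ln(4546)) / (444/ln(444)) ≈ 7.4108. The two agree to within a few percent, as expected.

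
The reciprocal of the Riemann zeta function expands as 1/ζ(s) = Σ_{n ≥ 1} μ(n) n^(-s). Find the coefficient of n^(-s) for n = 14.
μ(14) = 1

Factor n = 14 = 2 · 7. μ(n) = 0 if any exponent ≥ 2 (not squarefree); otherwise μ(n) = (−1)^{ω(n)} where ω(n) is the number of distinct prime factors. Applying: μ(14) = 1.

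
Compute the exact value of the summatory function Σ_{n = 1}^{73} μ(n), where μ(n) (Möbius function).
Σ_{n ≤ 73} μ(n) = -4

Compute μ(n) for each 1 ≤ n ≤ 73: μ(1) = 1, μ(2) = -1, μ(3) = -1, μ(4) = 0, μ(5) = -1, μ(6) = 1, μ(7) = -1, μ(8) = 0, μ(9) = 0, μ(10) = 1, μ(11) = -1, μ(12) = 0, μ(13) = -1, μ(14) = 1, μ(15) = 1, μ(16) = 0, μ(17) = -1, μ(18) = 0, μ(19) = -1, μ(20) = 0, μ(21) = 1, μ(22) = 1, μ(23) = -1, μ(24) = 0, μ(25) = 0, μ(26) = 1, μ(27) = 0, μ(28) = 0, μ(29) = -1, μ(30) = -1, μ(31) = -1, μ(32) = 0, μ(33) = 1, μ(34) = 1, μ(35) = 1, μ(36) = 0, μ(37) = -1, μ(38) = 1, μ(39) = 1, μ(40) = 0, μ(41) = -1, μ(42) = -1, μ(43) = -1, μ(44) = 0, μ(45) = 0, μ(46) = 1, μ(47) = -1, μ(48) = 0, μ(49) = 0, μ(50) = 0, μ(51) = 1, μ(52) = 0, μ(53) = -1, μ(54) = 0, μ(55) = 1, μ(56) = 0, μ(57) = 1, μ(58) = 1, μ(59) = -1, μ(60) = 0, μ(61) = -1, μ(62) = 1, μ(63) = 0, μ(64) = 0, μ(65) = 1, μ(66) = -1, μ(67) = -1, μ(68) = 0, μ(69) = 1, μ(70) = -1, μ(71) = -1, μ(72) = 0, μ(73) = -1. Summing all 73 values: -4. (Mertens function M(x) = Σ_{n ≤ x} μ(n); on average M(x) should be small (PNT ⟺ M(x) = o(x)).)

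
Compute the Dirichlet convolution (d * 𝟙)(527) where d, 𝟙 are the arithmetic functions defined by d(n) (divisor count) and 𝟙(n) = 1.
(d * 𝟙)(527) = 9

Divisors of 527: [1, 17, 31, 527]. For each d | 527:
  d = 1: d(1) · 𝟙(527/1) = 1 · 1 = 1
  d = 17: d(17) · 𝟙(527/17) = 2 · 1 = 2
  d = 31: d(31) · 𝟙(527/31) = 2 · 1 = 2
  d = 527: d(527) · 𝟙(527/527) = 4 · 1 = 4
Summing: (d * 𝟙)(527) = 1 + 2 + 2 + 4 = 9.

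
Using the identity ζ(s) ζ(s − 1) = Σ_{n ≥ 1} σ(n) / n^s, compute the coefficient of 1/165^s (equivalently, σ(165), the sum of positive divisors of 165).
σ(165) = 288

In the product (Σ m^0/m^s)(Σ k / k^s) = Σ (Σ_{d | n} d) / n^s, the coefficient of 1/n^s is σ(n) = Σ_{d | n} d. For n = 165, divisors are [1, 3, 5, 11, 15, 33, 55, 165]; summing: σ(165) = 288.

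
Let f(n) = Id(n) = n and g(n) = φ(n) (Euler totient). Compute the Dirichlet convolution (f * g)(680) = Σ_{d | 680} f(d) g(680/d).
(Id * φ)(680) = 5940

Divisors of 680: [1, 2, 4, 5, 8, 10, 17, 20, 34, 40, 68, 85, 136, 170, 340, 680]. For each d | 680:
  d = 1: Id(1) · φ(680/1) = 1 · 256 = 256
  d = 2: Id(2) · φ(680/2) = 2 · 128 = 256
  d = 4: Id(4) · φ(680/4) = 4 · 64 = 256
  d = 5: Id(5) · φ(680/5) = 5 · 64 = 320
  d = 8: Id(8) · φ(680/8) = 8 · 64 = 512
  d = 10: Id(10) · φ(680/10) = 10 · 32 = 320
  d = 17: Id(17) · φ(680/17) = 17 · 16 = 272
  d = 20: Id(20) · φ(680/20) = 20 · 16 = 320
  d = 34: Id(34) · φ(680/34) = 34 · 8 = 272
  d = 40: Id(40) · φ(680/40) = 40 · 16 = 640
  d = 68: Id(68) · φ(680/68) = 68 · 4 = 272
  d = 85: Id(85) · φ(680/85) = 85 · 4 = 340
  d = 136: Id(136) · φ(680/136) = 136 · 4 = 544
  d = 170: Id(170) · φ(680/170) = 170 · 2 = 340
  d = 340: Id(340) · φ(680/340) = 340 · 1 = 340
  d = 680: Id(680) · φ(680/680) = 680 · 1 = 680
Summing: (Id * φ)(680) = 256 + 256 + 256 + 320 + 512 + 320 + 272 + 320 + 272 + 640 + 272 + 340 + 544 + 340 + 340 + 680 = 5940.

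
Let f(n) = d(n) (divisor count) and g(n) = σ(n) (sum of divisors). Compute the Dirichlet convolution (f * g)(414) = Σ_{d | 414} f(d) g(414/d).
(d * σ)(414) = 3120

Divisors of 414: [1, 2, 3, 6, 9, 18, 23, 46, 69, 138, 207, 414]. For each d | 414:
  d = 1: d(1) · σ(414/1) = 1 · 936 = 936
  d = 2: d(2) · σ(414/2) = 2 · 312 = 624
  d = 3: d(3) · σ(414/3) = 2 · 288 = 576
  d = 6: d(6) · σ(414/6) = 4 · 96 = 384
  d = 9: d(9) · σ(414/9) = 3 · 72 = 216
  d = 18: d(18) · σ(414/18) = 6 · 24 = 144
  d = 23: d(23) · σ(414/23) = 2 · 39 = 78
  d = 46: d(46) · σ(414/46) = 4 · 13 = 52
  d = 69: d(69) · σ(414/69) = 4 · 12 = 48
  d = 138: d(138) · σ(414/138) = 8 · 4 = 32
  d = 207: d(207) · σ(414/207) = 6 · 3 = 18
  d = 414: d(414) · σ(414/414) = 12 · 1 = 12
Summing: (d * σ)(414) = 936 + 624 + 576 + 384 + 216 + 144 + 78 + 52 + 48 + 32 + 18 + 12 = 3120.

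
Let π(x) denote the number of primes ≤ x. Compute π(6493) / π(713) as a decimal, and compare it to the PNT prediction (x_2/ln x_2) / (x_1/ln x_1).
π(6493)/π(713) = 842/127 ≈ 6.6299;  PNT prediction ≈ 6.8150.

π(713) = 127 and π(6493) = 842, so π(6493)/π(713) ≈ 6.6299. The PNT-predicted ratio is (6493/ln(6493)) / (713/ln(713)) ≈ 6.8150. The two agree to within a few percent, as expected.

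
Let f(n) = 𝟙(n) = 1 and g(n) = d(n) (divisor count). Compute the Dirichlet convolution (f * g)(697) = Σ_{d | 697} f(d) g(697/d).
(𝟙 * d)(697) = 9

Divisors of 697: [1, 17, 41, 697]. For each d | 697:
  d = 1: 𝟙(1) · d(697/1) = 1 · 4 = 4
  d = 17: 𝟙(17) · d(697/17) = 1 · 2 = 2
  d = 41: 𝟙(41) · d(697/41) = 1 · 2 = 2
  d = 697: 𝟙(697) · d(697/697) = 1 · 1 = 1
Summing: (𝟙 * d)(697) = 4 + 2 + 2 + 1 = 9.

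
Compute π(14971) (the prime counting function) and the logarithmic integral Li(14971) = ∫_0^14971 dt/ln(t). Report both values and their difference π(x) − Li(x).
π(14971) = 1753;  Li(14971) ≈ 1773.61;  π(x) − Li(x) ≈ -20.61.

Direct count of primes ≤ 14971 gives π(14971) = 1753. Numerical evaluation of the logarithmic integral gives Li(14971) ≈ 1773.61. The difference π(x) − Li(x) ≈ -20.61 is typically negative for small/moderate x (Li(x) overestimates), though Littlewood's theorem shows this sign changes infinitely often.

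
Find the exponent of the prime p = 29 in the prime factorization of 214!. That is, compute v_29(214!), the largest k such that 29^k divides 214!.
v_29(214!) = 7

Legendre's formula: v_p(n!) = Σ_{k ≥ 1} ⌊n / p^k⌋. For p = 29, n = 214, the terms are:
  ⌊214/29^1⌋ = ⌊214/29⌋ = 7
(the next term ⌊214/29^2⌋ = 0, terminating the sum). Summing: v_29(214!) = 7 = 7.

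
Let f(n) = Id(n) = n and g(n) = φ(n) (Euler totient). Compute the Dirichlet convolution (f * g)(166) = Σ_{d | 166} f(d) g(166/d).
(Id * φ)(166) = 495

Divisors of 166: [1, 2, 83, 166]. For each d | 166:
  d = 1: Id(1) · φ(166/1) = 1 · 82 = 82
  d = 2: Id(2) · φ(166/2) = 2 · 82 = 164
  d = 83: Id(83) · φ(166/83) = 83 · 1 = 83
  d = 166: Id(166) · φ(166/166) = 166 · 1 = 166
Summing: (Id * φ)(166) = 82 + 164 + 83 + 166 = 495.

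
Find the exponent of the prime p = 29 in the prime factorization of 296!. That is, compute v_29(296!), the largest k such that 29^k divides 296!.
v_29(296!) = 10

Legendre's formula: v_p(n!) = Σ_{k ≥ 1} ⌊n / p^k⌋. For p = 29, n = 296, the terms are:
  ⌊296/29^1⌋ = ⌊296/29⌋ = 10
(the next term ⌊296/29^2⌋ = 0, terminating the sum). Summing: v_29(296!) = 10 = 10.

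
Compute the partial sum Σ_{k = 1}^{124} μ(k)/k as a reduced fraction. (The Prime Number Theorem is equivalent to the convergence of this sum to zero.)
Σ μ(k)/k = 23090940688334333795050585396213953208427071/3161005464041760778814520629154366249327468699

Values of μ(k) for 1 ≤ k ≤ 124: μ(1) = 1, μ(2) = -1, μ(3) = -1, μ(5) = -1, μ(6) = 1, μ(7) = -1, μ(10) = 1, μ(11) = -1, μ(13) = -1, μ(14) = 1, μ(15) = 1, μ(17) = -1, μ(19) = -1, μ(21) = 1, μ(22) = 1, μ(23) = -1, μ(26) = 1, μ(29) = -1, μ(30) = -1, μ(31) = -1, μ(33) = 1, μ(34) = 1, μ(35) = 1, μ(37) = -1, μ(38) = 1, μ(39) = 1, μ(41) = -1, μ(42) = -1, μ(43) = -1, μ(46) = 1, μ(47) = -1, μ(51) = 1, μ(53) = -1, μ(55) = 1, μ(57) = 1, μ(58) = 1, μ(59) = -1, μ(61) = -1, μ(62) = 1, μ(65) = 1, μ(66) = -1, μ(67) = -1, μ(69) = 1, μ(70) = -1, μ(71) = -1, μ(73) = -1, μ(74) = 1, μ(77) = 1, μ(78) = -1, μ(79) = -1, μ(82) = 1, μ(83) = -1, μ(85) = 1, μ(86) = 1, μ(87) = 1, μ(89) = -1, μ(91) = 1, μ(93) = 1, μ(94) = 1, μ(95) = 1, μ(97) = -1, μ(101) = -1, μ(102) = -1, μ(103) = -1, μ(105) = -1, μ(106) = 1, μ(107) = -1, μ(109) = -1, μ(110) = -1, μ(111) = 1, μ(113) = -1, μ(114) = -1, μ(115) = 1, μ(118) = 1, μ(119) = 1, μ(122) = 1, μ(123) = 1, with μ = 0 on non-squarefree integers. Summing μ(k)/k for k where μ(k) ≠ 0 gives 23090940688334333795050585396213953208427071/3161005464041760778814520629154366249327468699 ≈ 0.0073. (PNT ⟺ this sum → 0 as n → ∞.)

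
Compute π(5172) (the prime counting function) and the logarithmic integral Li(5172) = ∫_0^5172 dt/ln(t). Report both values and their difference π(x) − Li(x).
π(5172) = 689;  Li(5172) ≈ 704.44;  π(x) − Li(x) ≈ -15.44.

Direct count of primes ≤ 5172 gives π(5172) = 689. Numerical evaluation of the logarithmic integral gives Li(5172) ≈ 704.44. The difference π(x) − Li(x) ≈ -15.44 is typically negative for small/moderate x (Li(x) overestimates), though Littlewood's theorem shows this sign changes infinitely often.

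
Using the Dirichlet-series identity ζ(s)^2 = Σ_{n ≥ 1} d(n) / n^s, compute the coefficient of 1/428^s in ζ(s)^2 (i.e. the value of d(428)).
d(428) = 6

ζ(s)^2 = (Σ 1/m^s)(Σ 1/k^s). The coefficient of 1/n^s in the product is the number of ordered pairs (m, k) with mk = n, which equals d(n). For n = 428, divisors are [1, 2, 4, 107, 214, 428], so d(428) = 6.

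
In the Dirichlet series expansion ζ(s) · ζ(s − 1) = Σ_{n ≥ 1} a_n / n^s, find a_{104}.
σ(104) = 210

In the product (Σ m^0/m^s)(Σ k / k^s) = Σ (Σ_{d | n} d) / n^s, the coefficient of 1/n^s is σ(n) = Σ_{d | n} d. For n = 104, divisors are [1, 2, 4, 8, 13, 26, 52, 104]; summing: σ(104) = 210.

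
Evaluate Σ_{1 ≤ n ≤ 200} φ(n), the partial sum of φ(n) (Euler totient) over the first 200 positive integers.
Σ_{n ≤ 200} φ(n) = 12232

Compute φ(n) for each 1 ≤ n ≤ 200: φ(1) = 1, φ(2) = 1, φ(3) = 2, φ(4) = 2, φ(5) = 4, φ(6) = 2, φ(7) = 6, φ(8) = 4, φ(9) = 6, φ(10) = 4, φ(11) = 10, φ(12) = 4, φ(13) = 12, φ(14) = 6, φ(15) = 8, φ(16) = 8, φ(17) = 16, φ(18) = 6, φ(19) = 18, φ(20) = 8, φ(21) = 12, φ(22) = 10, φ(23) = 22, φ(24) = 8, φ(25) = 20, φ(26) = 12, φ(27) = 18, φ(28) = 12, φ(29) = 28, φ(30) = 8, φ(31) = 30, φ(32) = 16, φ(33) = 20, φ(34) = 16, φ(35) = 24, φ(36) = 12, φ(37) = 36, φ(38) = 18, φ(39) = 24, φ(40) = 16, φ(41) = 40, φ(42) = 12, φ(43) = 42, φ(44) = 20, φ(45) = 24, φ(46) = 22, φ(47) = 46, φ(48) = 16, φ(49) = 42, φ(50) = 20, φ(51) = 32, φ(52) = 24, φ(53) = 52, φ(54) = 18, φ(55) = 40, φ(56) = 24, φ(57) = 36, φ(58) = 28, φ(59) = 58, φ(60) = 16, φ(61) = 60, φ(62) = 30, φ(63) = 36, φ(64) = 32, φ(65) = 48, φ(66) = 20, φ(67) = 66, φ(68) = 32, φ(69) = 44, φ(70) = 24, φ(71) = 70, φ(72) = 24, φ(73) = 72, φ(74) = 36, φ(75) = 40, φ(76) = 36, φ(77) = 60, φ(78) = 24, φ(79) = 78, φ(80) = 32, φ(81) = 54, φ(82) = 40, φ(83) = 82, φ(84) = 24, φ(85) = 64, φ(86) = 42, φ(87) = 56, φ(88) = 40, φ(89) = 88, φ(90) = 24, φ(91) = 72, φ(92) = 44, φ(93) = 60, φ(94) = 46, φ(95) = 72, φ(96) = 32, φ(97) = 96, φ(98) = 42, φ(99) = 60, φ(100) = 40, φ(101) = 100, φ(102) = 32, φ(103) = 102, φ(104) = 48, φ(105) = 48, φ(106) = 52, φ(107) = 106, φ(108) = 36, φ(109) = 108, φ(110) = 40, φ(111) = 72, φ(112) = 48, φ(113) = 112, φ(114) = 36, φ(115) = 88, φ(116) = 56, φ(117) = 72, φ(118) = 58, φ(119) = 96, φ(120) = 32, φ(121) = 110, φ(122) = 60, φ(123) = 80, φ(124) = 60, φ(125) = 100, φ(126) = 36, φ(127) = 126, φ(128) = 64, φ(129) = 84, φ(130) = 48, φ(131) = 130, φ(132) = 40, φ(133) = 108, φ(134) = 66, φ(135) = 72, φ(136) = 64, φ(137) = 136, φ(138) = 44, φ(139) = 138, φ(140) = 48, φ(141) = 92, φ(142) = 70, φ(143) = 120, φ(144) = 48, φ(145) = 112, φ(146) = 72, φ(147) = 84, φ(148) = 72, φ(149) = 148, φ(150) = 40, φ(151) = 150, φ(152) = 72, φ(153) = 96, φ(154) = 60, φ(155) = 120, φ(156) = 48, φ(157) = 156, φ(158) = 78, φ(159) = 104, φ(160) = 64, φ(161) = 132, φ(162) = 54, φ(163) = 162, φ(164) = 80, φ(165) = 80, φ(166) = 82, φ(167) = 166, φ(168) = 48, φ(169) = 156, φ(170) = 64, φ(171) = 108, φ(172) = 84, φ(173) = 172, φ(174) = 56, φ(175) = 120, φ(176) = 80, φ(177) = 116, φ(178) = 88, φ(179) = 178, φ(180) = 48, φ(181) = 180, φ(182) = 72, φ(183) = 120, φ(184) = 88, φ(185) = 144, φ(186) = 60, φ(187) = 160, φ(188) = 92, φ(189) = 108, φ(190) = 72, φ(191) = 190, φ(192) = 64, φ(193) = 192, φ(194) = 96, φ(195) = 96, φ(196) = 84, φ(197) = 196, φ(198) = 60, φ(199) = 198, φ(200) = 80. Summing all 200 values: 12232. (Average order: Σ_{n ≤ x} φ(n) ~ (3/π²) x². For x = 200, (3/π²)·200² ≈ 12158.54.)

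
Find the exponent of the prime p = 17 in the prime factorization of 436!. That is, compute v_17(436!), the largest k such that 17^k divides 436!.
v_17(436!) = 26

Legendre's formula: v_p(n!) = Σ_{k ≥ 1} ⌊n / p^k⌋. For p = 17, n = 436, the terms are:
  ⌊436/17^1⌋ = ⌊436/17⌋ = 25
  ⌊436/17^2⌋ = ⌊436/289⌋ = 1
(the next term ⌊436/17^3⌋ = 0, terminating the sum). Summing: v_17(436!) = 25 + 1 = 26.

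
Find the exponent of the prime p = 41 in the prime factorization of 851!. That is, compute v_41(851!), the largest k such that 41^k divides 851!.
v_41(851!) = 20

Legendre's formula: v_p(n!) = Σ_{k ≥ 1} ⌊n / p^k⌋. For p = 41, n = 851, the terms are:
  ⌊851/41^1⌋ = ⌊851/41⌋ = 20
(the next term ⌊851/41^2⌋ = 0, terminating the sum). Summing: v_41(851!) = 20 = 20.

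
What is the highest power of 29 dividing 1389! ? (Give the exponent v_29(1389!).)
v_29(1389!) = 48

Legendre's formula: v_p(n!) = Σ_{k ≥ 1} ⌊n / p^k⌋. For p = 29, n = 1389, the terms are:
  ⌊1389/29^1⌋ = ⌊1389/29⌋ = 47
  ⌊1389/29^2⌋ = ⌊1389/841⌋ = 1
(the next term ⌊1389/29^3⌋ = 0, terminating the sum). Summing: v_29(1389!) = 47 + 1 = 48.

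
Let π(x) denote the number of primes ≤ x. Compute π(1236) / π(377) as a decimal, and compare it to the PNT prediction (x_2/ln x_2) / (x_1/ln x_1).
π(1236)/π(377) = 202/74 ≈ 2.7297;  PNT prediction ≈ 2.7317.

π(377) = 74 and π(1236) = 202, so π(1236)/π(377) ≈ 2.7297. The PNT-predicted ratio is (1236/ln(1236)) / (377/ln(377)) ≈ 2.7317. The two agree to within a few percent, as expected.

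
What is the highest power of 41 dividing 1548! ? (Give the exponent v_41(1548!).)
v_41(1548!) = 37

Legendre's formula: v_p(n!) = Σ_{k ≥ 1} ⌊n / p^k⌋. For p = 41, n = 1548, the terms are:
  ⌊1548/41^1⌋ = ⌊1548/41⌋ = 37
(the next term ⌊1548/41^2⌋ = 0, terminating the sum). Summing: v_41(1548!) = 37 = 37.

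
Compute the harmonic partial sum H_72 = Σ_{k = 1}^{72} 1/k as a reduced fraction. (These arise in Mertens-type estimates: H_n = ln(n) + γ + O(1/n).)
H_72 = 9112469359293533278712889630349/1874681189225708508850515710400

Direct summation: H_72 = 1 + 1/2 + ... + 1/72. The least common denominator is lcm(1, ..., 72) = 5624043567677125526551547131200; over this denominator the numerator is 5624043567677125526551547131200 + 2812021783838562763275773565600 + 1874681189225708508850515710400 + 1406010891919281381637886782800 + 1124808713535425105310309426240 + 937340594612854254425257855200 + 803434795382446503793078161600 + 703005445959640690818943391400 + 624893729741902836283505236800 + 562404356767712552655154713120 + 511276687970647775141049739200 + 468670297306427127212628927600 + 432618735975163502042426702400 + 401717397691223251896539080800 + 374936237845141701770103142080 + 351502722979820345409471695700 + 330826092216301501561855713600 + 312446864870951418141752618400 + 296002293035638185607976164800 + 281202178383856276327577356560 + 267811598460815501264359387200 + 255638343985323887570524869600 + 244523633377266327241371614400 + 234335148653213563606314463800 + 224961742707085021062061885248 + 216309367987581751021213351200 + 208297909913967612094501745600 + 200858698845611625948269540400 + 193932536816452604363846452800 + 187468118922570850885051571040 + 181420760247649210533920875200 + 175751361489910172704735847850 + 170425562656882591713683246400 + 165413046108150750780927856800 + 160686959076489300758615632320 + 156223432435475709070876309200 + 152001177504787176393285057600 + 148001146517819092803988082400 + 144206245325054500680808900800 + 140601089191928138163788678280 + 137171794333588427476867003200 + 133905799230407750632179693600 + 130791710876212221547710398400 + 127819171992661943785262434800 + 124978745948380567256701047360 + 122261816688633163620685807200 + 119660501439938840990458449600 + 117167574326606781803157231900 + 114776399340349500541868308800 + 112480871353542510531030942624 + 110275364072100500520618571200 + 108154683993790875510606675600 + 106114029578813689180217870400 + 104148954956983806047250872800 + 102255337594129555028209947840 + 100429349422805812974134770200 + 98667431011879395202658721600 + 96966268408226302181923226400 + 95322772333510602144941476800 + 93734059461285425442525785520 + 92197435535690582402484379200 + 90710380123824605266960437600 + 89270532820271833754786462400 + 87875680744955086352367923925 + 86523747195032700408485340480 + 85212781328441295856841623200 + 83940948771300380993306673600 + 82706523054075375390463928400 + 81507877792422109080457204800 + 80343479538244650379307816160 + 79211881234889091923261227200 + 78111716217737854535438154600 = 27337408077880599836138668891047, so H_72 = 27337408077880599836138668891047/5624043567677125526551547131200; reducing by gcd(27337408077880599836138668891047, 5624043567677125526551547131200) = 3 gives 9112469359293533278712889630349/1874681189225708508850515710400 ≈ 4.86081. (The PNT-adjacent estimate ln(72) + γ ≈ 4.85388 matches within O(1/n).)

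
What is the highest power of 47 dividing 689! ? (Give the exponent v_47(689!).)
v_47(689!) = 14

Legendre's formula: v_p(n!) = Σ_{k ≥ 1} ⌊n / p^k⌋. For p = 47, n = 689, the terms are:
  ⌊689/47^1⌋ = ⌊689/47⌋ = 14
(the next term ⌊689/47^2⌋ = 0, terminating the sum). Summing: v_47(689!) = 14 = 14.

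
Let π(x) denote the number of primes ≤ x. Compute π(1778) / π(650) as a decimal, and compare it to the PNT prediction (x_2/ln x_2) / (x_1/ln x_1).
π(1778)/π(650) = 275/118 ≈ 2.3305;  PNT prediction ≈ 2.3676.

π(650) = 118 and π(1778) = 275, so π(1778)/π(650) ≈ 2.3305. The PNT-predicted ratio is (1778/ln(1778)) / (650/ln(650)) ≈ 2.3676. The two agree to within a few percent, as expected.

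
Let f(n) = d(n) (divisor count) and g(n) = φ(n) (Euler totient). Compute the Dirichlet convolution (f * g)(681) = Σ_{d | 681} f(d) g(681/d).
(d * φ)(681) = 912

Divisors of 681: [1, 3, 227, 681]. For each d | 681:
  d = 1: d(1) · φ(681/1) = 1 · 452 = 452
  d = 3: d(3) · φ(681/3) = 2 · 226 = 452
  d = 227: d(227) · φ(681/227) = 2 · 2 = 4
  d = 681: d(681) · φ(681/681) = 4 · 1 = 4
Summing: (d * φ)(681) = 452 + 452 + 4 + 4 = 912.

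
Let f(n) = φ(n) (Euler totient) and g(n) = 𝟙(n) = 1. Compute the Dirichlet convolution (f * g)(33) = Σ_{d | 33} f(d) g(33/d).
(φ * 𝟙)(33) = 33

Divisors of 33: [1, 3, 11, 33]. For each d | 33:
  d = 1: φ(1) · 𝟙(33/1) = 1 · 1 = 1
  d = 3: φ(3) · 𝟙(33/3) = 2 · 1 = 2
  d = 11: φ(11) · 𝟙(33/11) = 10 · 1 = 10
  d = 33: φ(33) · 𝟙(33/33) = 20 · 1 = 20
Summing: (φ * 𝟙)(33) = 1 + 2 + 10 + 20 = 33.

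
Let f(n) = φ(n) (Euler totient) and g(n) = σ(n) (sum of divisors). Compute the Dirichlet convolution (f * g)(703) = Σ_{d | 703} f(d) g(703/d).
(φ * σ)(703) = 2812

Divisors of 703: [1, 19, 37, 703]. For each d | 703:
  d = 1: φ(1) · σ(703/1) = 1 · 760 = 760
  d = 19: φ(19) · σ(703/19) = 18 · 38 = 684
  d = 37: φ(37) · σ(703/37) = 36 · 20 = 720
  d = 703: φ(703) · σ(703/703) = 648 · 1 = 648
Summing: (φ * σ)(703) = 760 + 684 + 720 + 648 = 2812.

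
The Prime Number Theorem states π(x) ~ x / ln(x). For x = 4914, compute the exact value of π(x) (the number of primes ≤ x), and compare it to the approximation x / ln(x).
π(4914) = 656;  x/ln(x) ≈ 578.13;  relative error ≈ 11.87%.

Directly count primes up to 4914: π(4914) = 656. The PNT approximation gives 4914/ln(4914) ≈ 4914/8.49984 ≈ 578.13. Relative error (π(x) − x/ln(x)) / π(x) ≈ 11.87%; the approximation is known to undercount slightly (Li(x) is a better estimate).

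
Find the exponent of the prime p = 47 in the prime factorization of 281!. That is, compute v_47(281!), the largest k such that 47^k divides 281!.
v_47(281!) = 5

Legendre's formula: v_p(n!) = Σ_{k ≥ 1} ⌊n / p^k⌋. For p = 47, n = 281, the terms are:
  ⌊281/47^1⌋ = ⌊281/47⌋ = 5
(the next term ⌊281/47^2⌋ = 0, terminating the sum). Summing: v_47(281!) = 5 = 5.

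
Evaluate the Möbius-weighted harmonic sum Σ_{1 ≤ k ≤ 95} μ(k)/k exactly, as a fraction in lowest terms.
Σ μ(k)/k = 164165993590198279544427554326659/3961456982724258461775089600226385

Values of μ(k) for 1 ≤ k ≤ 95: μ(1) = 1, μ(2) = -1, μ(3) = -1, μ(5) = -1, μ(6) = 1, μ(7) = -1, μ(10) = 1, μ(11) = -1, μ(13) = -1, μ(14) = 1, μ(15) = 1, μ(17) = -1, μ(19) = -1, μ(21) = 1, μ(22) = 1, μ(23) = -1, μ(26) = 1, μ(29) = -1, μ(30) = -1, μ(31) = -1, μ(33) = 1, μ(34) = 1, μ(35) = 1, μ(37) = -1, μ(38) = 1, μ(39) = 1, μ(41) = -1, μ(42) = -1, μ(43) = -1, μ(46) = 1, μ(47) = -1, μ(51) = 1, μ(53) = -1, μ(55) = 1, μ(57) = 1, μ(58) = 1, μ(59) = -1, μ(61) = -1, μ(62) = 1, μ(65) = 1, μ(66) = -1, μ(67) = -1, μ(69) = 1, μ(70) = -1, μ(71) = -1, μ(73) = -1, μ(74) = 1, μ(77) = 1, μ(78) = -1, μ(79) = -1, μ(82) = 1, μ(83) = -1, μ(85) = 1, μ(86) = 1, μ(87) = 1, μ(89) = -1, μ(91) = 1, μ(93) = 1, μ(94) = 1, μ(95) = 1, with μ = 0 on non-squarefree integers. Summing μ(k)/k for k where μ(k) ≠ 0 gives 164165993590198279544427554326659/3961456982724258461775089600226385 ≈ 0.0414. (PNT ⟺ this sum → 0 as n → ∞.)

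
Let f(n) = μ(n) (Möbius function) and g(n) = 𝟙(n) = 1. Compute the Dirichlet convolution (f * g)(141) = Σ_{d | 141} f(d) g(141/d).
(μ * 𝟙)(141) = 0

Divisors of 141: [1, 3, 47, 141]. For each d | 141:
  d = 1: μ(1) · 𝟙(141/1) = 1 · 1 = 1
  d = 3: μ(3) · 𝟙(141/3) = -1 · 1 = -1
  d = 47: μ(47) · 𝟙(141/47) = -1 · 1 = -1
  d = 141: μ(141) · 𝟙(141/141) = 1 · 1 = 1
Summing: (μ * 𝟙)(141) = 1 + -1 + -1 + 1 = 0.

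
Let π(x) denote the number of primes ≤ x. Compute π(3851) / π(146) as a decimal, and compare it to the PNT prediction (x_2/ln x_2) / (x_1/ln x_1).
π(3851)/π(146) = 534/34 ≈ 15.7059;  PNT prediction ≈ 15.9217.

π(146) = 34 and π(3851) = 534, so π(3851)/π(146) ≈ 15.7059. The PNT-predicted ratio is (3851/ln(3851)) / (146/ln(146)) ≈ 15.9217. The two agree to within a few percent, as expected.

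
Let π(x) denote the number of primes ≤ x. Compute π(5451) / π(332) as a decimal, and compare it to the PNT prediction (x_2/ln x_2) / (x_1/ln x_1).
π(5451)/π(332) = 721/67 ≈ 10.7612;  PNT prediction ≈ 11.0783.

π(332) = 67 and π(5451) = 721, so π(5451)/π(332) ≈ 10.7612. The PNT-predicted ratio is (5451/ln(5451)) / (332/ln(332)) ≈ 11.0783. The two agree to within a few percent, as expected.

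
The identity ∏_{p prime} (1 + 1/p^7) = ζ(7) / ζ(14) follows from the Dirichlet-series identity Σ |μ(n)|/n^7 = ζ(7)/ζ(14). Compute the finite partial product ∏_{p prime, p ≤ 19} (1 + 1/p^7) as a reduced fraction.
∏ = 1068826090093603336253543016500022477644576/1060040977976779320486482915314295925421875

The primes p ≤ 19 are [2, 3, 5, 7, 11, 13, 17, 19]. For each, (1 + 1/p^7) = (p^7 + 1)/p^7. Multiplying these fractions over p ∈ [2, 3, 5, 7, 11, 13, 17, 19] gives 1068826090093603336253543016500022477644576/1060040977976779320486482915314295925421875. (In the limit P → ∞ this tends to ζ(7)/ζ(14).)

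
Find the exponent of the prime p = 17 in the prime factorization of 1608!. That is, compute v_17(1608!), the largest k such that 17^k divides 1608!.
v_17(1608!) = 99

Legendre's formula: v_p(n!) = Σ_{k ≥ 1} ⌊n / p^k⌋. For p = 17, n = 1608, the terms are:
  ⌊1608/17^1⌋ = ⌊1608/17⌋ = 94
  ⌊1608/17^2⌋ = ⌊1608/289⌋ = 5
(the next term ⌊1608/17^3⌋ = 0, terminating the sum). Summing: v_17(1608!) = 94 + 5 = 99.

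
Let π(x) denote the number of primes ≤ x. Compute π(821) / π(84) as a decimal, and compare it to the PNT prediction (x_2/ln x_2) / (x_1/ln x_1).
π(821)/π(84) = 142/23 ≈ 6.1739;  PNT prediction ≈ 6.4534.

π(84) = 23 and π(821) = 142, so π(821)/π(84) ≈ 6.1739. The PNT-predicted ratio is (821/ln(821)) / (84/ln(84)) ≈ 6.4534. The two agree to within a few percent, as expected.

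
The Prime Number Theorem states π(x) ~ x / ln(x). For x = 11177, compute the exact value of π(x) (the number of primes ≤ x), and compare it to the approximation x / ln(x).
π(11177) = 1355;  x/ln(x) ≈ 1199.04;  relative error ≈ 11.51%.

Directly count primes up to 11177: π(11177) = 1355. The PNT approximation gives 11177/ln(11177) ≈ 11177/9.32161 ≈ 1199.04. Relative error (π(x) − x/ln(x)) / π(x) ≈ 11.51%; the approximation is known to undercount slightly (Li(x) is a better estimate).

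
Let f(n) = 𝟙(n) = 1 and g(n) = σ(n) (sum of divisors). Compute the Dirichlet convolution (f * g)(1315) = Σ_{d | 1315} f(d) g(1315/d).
(𝟙 * σ)(1315) = 1855

Divisors of 1315: [1, 5, 263, 1315]. For each d | 1315:
  d = 1: 𝟙(1) · σ(1315/1) = 1 · 1584 = 1584
  d = 5: 𝟙(5) · σ(1315/5) = 1 · 264 = 264
  d = 263: 𝟙(263) · σ(1315/263) = 1 · 6 = 6
  d = 1315: 𝟙(1315) · σ(1315/1315) = 1 · 1 = 1
Summing: (𝟙 * σ)(1315) = 1584 + 264 + 6 + 1 = 1855.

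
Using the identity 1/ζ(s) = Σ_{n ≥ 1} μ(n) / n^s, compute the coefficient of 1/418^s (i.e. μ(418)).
μ(418) = -1

Factor n = 418 = 2 · 11 · 19. μ(n) = 0 if any exponent ≥ 2 (not squarefree); otherwise μ(n) = (−1)^{ω(n)} where ω(n) is the number of distinct prime factors. Applying: μ(418) = -1.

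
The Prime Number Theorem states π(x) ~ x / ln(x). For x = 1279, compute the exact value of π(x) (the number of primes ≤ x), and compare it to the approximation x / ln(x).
π(1279) = 207;  x/ln(x) ≈ 178.79;  relative error ≈ 13.63%.

Directly count primes up to 1279: π(1279) = 207. The PNT approximation gives 1279/ln(1279) ≈ 1279/7.15383 ≈ 178.79. Relative error (π(x) − x/ln(x)) / π(x) ≈ 13.63%; the approximation is known to undercount slightly (Li(x) is a better estimate).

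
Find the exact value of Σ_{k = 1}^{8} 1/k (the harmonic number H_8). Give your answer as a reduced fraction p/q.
H_8 = 761/280

Direct summation: H_8 = 1 + 1/2 + ... + 1/8. The least common denominator is lcm(1, ..., 8) = 840; over this denominator the numerator is 840 + 420 + 280 + 210 + 168 + 140 + 120 + 105 = 2283, so H_8 = 2283/840; reducing by gcd(2283, 840) = 3 gives 761/280 ≈ 2.71786. (The PNT-adjacent estimate ln(8) + γ ≈ 2.65666 matches within O(1/n).)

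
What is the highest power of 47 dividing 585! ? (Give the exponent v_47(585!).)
v_47(585!) = 12

Legendre's formula: v_p(n!) = Σ_{k ≥ 1} ⌊n / p^k⌋. For p = 47, n = 585, the terms are:
  ⌊585/47^1⌋ = ⌊585/47⌋ = 12
(the next term ⌊585/47^2⌋ = 0, terminating the sum). Summing: v_47(585!) = 12 = 12.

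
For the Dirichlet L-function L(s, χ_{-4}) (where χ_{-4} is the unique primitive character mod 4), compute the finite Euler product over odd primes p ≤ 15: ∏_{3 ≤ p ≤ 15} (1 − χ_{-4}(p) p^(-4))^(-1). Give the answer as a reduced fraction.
∏ = 12412162137375/12550936856576

The odd primes p ≤ 15 are [3, 5, 7, 11, 13]. For each, χ(p) = 1 if p ≡ 1 mod 4, χ(p) = −1 if p ≡ 3 mod 4. Taking (1 − χ(p)/p^4)^(-1) = p^4/(p^4 − χ(p)): (1 − (-1)/3^4)^(-1) · (1 − (1)/5^4)^(-1) · (1 − (-1)/7^4)^(-1) · (1 − (-1)/11^4)^(-1) · (1 − (1)/13^4)^(-1) = 12412162137375/12550936856576.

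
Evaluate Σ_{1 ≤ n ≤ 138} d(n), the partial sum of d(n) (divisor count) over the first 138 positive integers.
Σ_{n ≤ 138} d(n) = 705

Compute d(n) for each 1 ≤ n ≤ 138: d(1) = 1, d(2) = 2, d(3) = 2, d(4) = 3, d(5) = 2, d(6) = 4, d(7) = 2, d(8) = 4, d(9) = 3, d(10) = 4, d(11) = 2, d(12) = 6, d(13) = 2, d(14) = 4, d(15) = 4, d(16) = 5, d(17) = 2, d(18) = 6, d(19) = 2, d(20) = 6, d(21) = 4, d(22) = 4, d(23) = 2, d(24) = 8, d(25) = 3, d(26) = 4, d(27) = 4, d(28) = 6, d(29) = 2, d(30) = 8, d(31) = 2, d(32) = 6, d(33) = 4, d(34) = 4, d(35) = 4, d(36) = 9, d(37) = 2, d(38) = 4, d(39) = 4, d(40) = 8, d(41) = 2, d(42) = 8, d(43) = 2, d(44) = 6, d(45) = 6, d(46) = 4, d(47) = 2, d(48) = 10, d(49) = 3, d(50) = 6, d(51) = 4, d(52) = 6, d(53) = 2, d(54) = 8, d(55) = 4, d(56) = 8, d(57) = 4, d(58) = 4, d(59) = 2, d(60) = 12, d(61) = 2, d(62) = 4, d(63) = 6, d(64) = 7, d(65) = 4, d(66) = 8, d(67) = 2, d(68) = 6, d(69) = 4, d(70) = 8, d(71) = 2, d(72) = 12, d(73) = 2, d(74) = 4, d(75) = 6, d(76) = 6, d(77) = 4, d(78) = 8, d(79) = 2, d(80) = 10, d(81) = 5, d(82) = 4, d(83) = 2, d(84) = 12, d(85) = 4, d(86) = 4, d(87) = 4, d(88) = 8, d(89) = 2, d(90) = 12, d(91) = 4, d(92) = 6, d(93) = 4, d(94) = 4, d(95) = 4, d(96) = 12, d(97) = 2, d(98) = 6, d(99) = 6, d(100) = 9, d(101) = 2, d(102) = 8, d(103) = 2, d(104) = 8, d(105) = 8, d(106) = 4, d(107) = 2, d(108) = 12, d(109) = 2, d(110) = 8, d(111) = 4, d(112) = 10, d(113) = 2, d(114) = 8, d(115) = 4, d(116) = 6, d(117) = 6, d(118) = 4, d(119) = 4, d(120) = 16, d(121) = 3, d(122) = 4, d(123) = 4, d(124) = 6, d(125) = 4, d(126) = 12, d(127) = 2, d(128) = 8, d(129) = 4, d(130) = 8, d(131) = 2, d(132) = 12, d(133) = 4, d(134) = 4, d(135) = 8, d(136) = 8, d(137) = 2, d(138) = 8. Summing all 138 values: 705. (Dirichlet's divisor formula: Σ_{n ≤ x} d(n) = x ln(x) + (2γ − 1) x + O(√x). For x = 138, the asymptotic estimate is ≈ 701.27.)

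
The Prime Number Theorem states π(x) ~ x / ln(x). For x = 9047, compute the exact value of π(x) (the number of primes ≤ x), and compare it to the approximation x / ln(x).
π(9047) = 1124;  x/ln(x) ≈ 993.06;  relative error ≈ 11.65%.

Directly count primes up to 9047: π(9047) = 1124. The PNT approximation gives 9047/ln(9047) ≈ 9047/9.11019 ≈ 993.06. Relative error (π(x) − x/ln(x)) / π(x) ≈ 11.65%; the approximation is known to undercount slightly (Li(x) is a better estimate).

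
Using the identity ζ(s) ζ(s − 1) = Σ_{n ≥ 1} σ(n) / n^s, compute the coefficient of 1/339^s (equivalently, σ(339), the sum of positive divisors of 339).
σ(339) = 456

In the product (Σ m^0/m^s)(Σ k / k^s) = Σ (Σ_{d | n} d) / n^s, the coefficient of 1/n^s is σ(n) = Σ_{d | n} d. For n = 339, divisors are [1, 3, 113, 339]; summing: σ(339) = 456.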